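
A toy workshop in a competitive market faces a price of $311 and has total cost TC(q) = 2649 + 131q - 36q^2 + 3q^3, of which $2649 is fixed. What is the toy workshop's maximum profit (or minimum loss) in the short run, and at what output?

AVC = 131 - 36q + 3q^2 has its minimum $23 at q = 6; price $311 clears that bar, so the firm operates.
With MC = 131 - 72q + 9q^2, P = MC on the upward-sloping part at q* = 10.
TR = 311·10 = 3110. TC = 2649 + 710 = 3359. Profit = 3110 − 3359 = -$249.
By producing, the firm covers all variable cost plus $2400 of fixed cost; shutting down would lose the full $2649.

Profit = -$249 at q = 10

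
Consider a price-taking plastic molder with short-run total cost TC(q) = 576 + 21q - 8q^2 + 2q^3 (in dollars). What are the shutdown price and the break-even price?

Shutdown price = $13; break-even price = $141

AVC = 21 - 8q + 2q^2; minimized at q = 2, giving min AVC = $13. That is the shutdown price.
ATC = 576/q + 21 - 8q + 2q^2. Setting dATC/dq = −576/q^2 − 8 + 4q = 0 gives q = 6 (since 4·6^3 − 8·6^2 = 576).
min ATC = 576/6 + 21 − 8·6 + 2·6^2 = $141. That is the break-even price.
Between these two prices the firm operates at a loss; above $141 it earns a profit.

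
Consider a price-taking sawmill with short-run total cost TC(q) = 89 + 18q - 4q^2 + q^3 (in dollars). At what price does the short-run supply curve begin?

$14 per unit

Short-run supply begins at min AVC. From VC = 18q - 4q^2 + q^3, AVC = 18 - 4q + q^2.
dAVC/dq = -4 + 2q = 0 gives q = 2. min AVC = 18 - 4·2 + 2^2 = 14.
So the shutdown price is $14.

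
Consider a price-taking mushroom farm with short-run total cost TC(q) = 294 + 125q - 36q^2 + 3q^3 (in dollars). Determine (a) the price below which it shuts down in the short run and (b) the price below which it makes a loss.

Shutdown price = $17; break-even price = $62

Shutdown price = min AVC. AVC = 125 - 36q + 3q^2, with vertex at q = 6 and minimum $17.
ATC = 294/q + 125 - 36q + 3q^2. Setting dATC/dq = −294/q^2 − 36 + 6q = 0 gives q = 7 (since 6·7^3 − 36·7^2 = 294).
min ATC = 294/7 + 125 − 36·7 + 3·7^2 = $62. That is the break-even price.
Between these two prices the firm operates at a loss; above $62 it earns a profit.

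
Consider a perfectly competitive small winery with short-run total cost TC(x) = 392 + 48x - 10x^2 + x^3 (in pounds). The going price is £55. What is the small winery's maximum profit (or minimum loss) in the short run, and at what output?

AVC = 48 - 10x + x^2 has its minimum £23 at x = 5; price £55 clears that bar, so the firm operates.
With MC = 48 - 20x + 3x^2, P = MC on the upward-sloping part at x* = 7.
TR = 55·7 = 385. TC = 392 + 189 = 581. Profit = 385 − 581 = -£196.
Shutting down would mean losing the fixed cost of £392, so operating at a loss of £196 is better by £196.

Profit = -£196 at x = 7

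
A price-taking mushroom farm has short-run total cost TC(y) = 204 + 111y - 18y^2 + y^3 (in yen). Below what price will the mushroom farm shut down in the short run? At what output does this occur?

The shutdown price is the minimum of AVC. VC = 111y - 18y^2 + y^3, so AVC = 111 - 18y + y^2.
dAVC/dy = -18 + 2y = 0 gives y = 9. min AVC = 111 - 18·9 + 9^2 = 30.
For P < ¥30 the firm produces nothing.

¥30 per unit, at y = 9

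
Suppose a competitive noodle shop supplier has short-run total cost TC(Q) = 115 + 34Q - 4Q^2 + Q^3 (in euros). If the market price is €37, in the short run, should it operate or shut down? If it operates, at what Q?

Strip out fixed cost: VC = 34Q - 4Q^2 + Q^3. Then AVC = 34 - 4Q + Q^2 and MC = 34 - 8Q + 3Q^2.
AVC is minimized where dAVC/dQ = -4 + 2Q = 0, at Q = 2; min AVC = 34 - 4·2 + 2^2 = €30.
P = €37 exceeds min AVC = €30, so the firm stays open.
Solving P = MC: -3 - 8Q + 3Q^2 = 0 ⇒ Q = -1/3 or 3. On the upward-sloping branch, Q* = 3.
Check: AVC at Q = 3 is €31 ≤ P, so revenue covers variable cost.
Profit = P·Q − TC = 37·3 − 208 = -€97, a loss, but smaller than the €115 fixed cost the firm would lose by shutting down.

Produce at Q = 3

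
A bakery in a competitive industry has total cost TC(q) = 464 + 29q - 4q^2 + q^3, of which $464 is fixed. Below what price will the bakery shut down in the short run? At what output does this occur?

Short-run supply begins at min AVC. From VC = 29q - 4q^2 + q^3, AVC = 29 - 4q + q^2.
dAVC/dq = -4 + 2q = 0 gives q = 2. min AVC = 29 - 4·2 + 2^2 = 25.
For P < $25 the firm produces nothing.

$25 per unit, at q = 2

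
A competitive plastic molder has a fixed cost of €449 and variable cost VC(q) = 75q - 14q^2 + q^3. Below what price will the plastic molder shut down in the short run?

Short-run supply begins at min AVC. From VC = 75q - 14q^2 + q^3, AVC = 75 - 14q + q^2.
At the minimum of AVC, MC = AVC. MC = 75 - 28q + 3q^2; setting MC = AVC gives 2q^2 - 14q = 0, so q = 7. min AVC = 26.
For P < €26 the firm produces nothing.

€26 per unit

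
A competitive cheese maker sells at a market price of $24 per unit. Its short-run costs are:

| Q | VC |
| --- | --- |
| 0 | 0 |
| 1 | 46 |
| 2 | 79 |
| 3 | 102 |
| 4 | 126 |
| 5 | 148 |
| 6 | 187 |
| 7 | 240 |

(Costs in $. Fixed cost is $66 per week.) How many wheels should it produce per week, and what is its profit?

Q = 0 (shut down); profit = -$66

Tabulate TR − TC: Q=0: -66; Q=1: -88; Q=2: -97; Q=3: -96; Q=4: -96; Q=5: -94; Q=6: -109; Q=7: -138.
Profit is highest at Q = 0. Equivalently, the lowest AVC in the table is 148/5 ≈ $29.60 at Q = 5, and P = $24 falls below it — price never covers variable cost, so the firm shuts down and loses only its fixed cost.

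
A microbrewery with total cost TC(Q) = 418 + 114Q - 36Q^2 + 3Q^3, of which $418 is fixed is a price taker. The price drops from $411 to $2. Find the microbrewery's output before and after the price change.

AVC = 114 - 36Q + 3Q^2, minimized at Q = 6 where min AVC = $6. MC = 114 - 72Q + 9Q^2.
With P = $411 above the shutdown price, P = MC gives Q = 11.
At P = $2 < min AVC = $6, price no longer covers variable cost at any output, so the firm shuts down: Q = 0.

Output falls from 11 to 0 (the firm shuts down)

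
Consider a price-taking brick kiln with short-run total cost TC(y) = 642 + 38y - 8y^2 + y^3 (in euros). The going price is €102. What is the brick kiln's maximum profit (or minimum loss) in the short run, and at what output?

Profit = -€130 at y = 8

AVC = 38 - 8y + y^2 has its minimum €22 at y = 4; price €102 clears that bar, so the firm operates.
With MC = 38 - 16y + 3y^2, P = MC on the upward-sloping part at y* = 8.
TR = 102·8 = 816. TC = 642 + 304 = 946. Profit = 816 − 946 = -€130.
That loss of €130 beats the €642 the firm would lose by shutting down; producing recovers €512 of fixed cost.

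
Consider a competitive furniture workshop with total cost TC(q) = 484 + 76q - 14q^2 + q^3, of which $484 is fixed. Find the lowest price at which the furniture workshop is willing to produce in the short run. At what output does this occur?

The firm shuts down when price falls below the minimum of average variable cost. AVC = VC/q = 76 - 14q + q^2.
dAVC/dq = -14 + 2q = 0 gives q = 7. min AVC = 76 - 14·7 + 7^2 = 27.
For P < $27 the firm produces nothing.

$27 per unit, at q = 7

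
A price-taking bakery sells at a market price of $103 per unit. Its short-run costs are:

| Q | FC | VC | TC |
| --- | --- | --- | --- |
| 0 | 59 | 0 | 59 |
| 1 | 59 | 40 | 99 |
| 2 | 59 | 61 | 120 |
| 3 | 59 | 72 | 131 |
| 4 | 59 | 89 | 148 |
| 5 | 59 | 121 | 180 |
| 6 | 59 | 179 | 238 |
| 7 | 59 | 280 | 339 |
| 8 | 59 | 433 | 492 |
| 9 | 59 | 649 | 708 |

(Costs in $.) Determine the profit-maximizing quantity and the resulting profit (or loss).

Profit at each row (π = 103Q − TC): Q=0: -59; Q=1: 4; Q=2: 86; Q=3: 178; Q=4: 264; Q=5: 335; Q=6: 380; Q=7: 382; Q=8: 332; Q=9: 219.
Profit is maximized at Q = 7. AVC there is 280/7 = $40 ≤ P, so producing beats shutting down (which would give -$59).

Q = 7; profit = $382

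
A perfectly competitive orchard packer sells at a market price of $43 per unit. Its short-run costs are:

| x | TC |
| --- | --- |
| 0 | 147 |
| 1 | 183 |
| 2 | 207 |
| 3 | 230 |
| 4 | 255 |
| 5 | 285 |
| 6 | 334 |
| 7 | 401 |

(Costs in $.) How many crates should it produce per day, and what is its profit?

x = 5; profit = -$70

Compute π = P·x − TC at each output: x=0: -147; x=1: -140; x=2: -121; x=3: -101; x=4: -83; x=5: -70; x=6: -76; x=7: -100.
Profit is maximized at x = 5. AVC there is 138/5 = $27.60 ≤ P, so producing beats shutting down (which would give -$147).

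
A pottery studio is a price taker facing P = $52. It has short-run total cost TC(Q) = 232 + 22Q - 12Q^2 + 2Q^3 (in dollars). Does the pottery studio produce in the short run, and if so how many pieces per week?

Produce at Q = 5

Strip out fixed cost: VC = 22Q - 12Q^2 + 2Q^3. Then AVC = 22 - 12Q + 2Q^2 and MC = 22 - 24Q + 6Q^2.
AVC hits its minimum where MC = AVC, at Q = 3, giving min AVC = 22 - 12·3 + 2·3^2 = $4.
P = $52 exceeds min AVC = $4, so the firm stays open.
Solving P = MC: -30 - 24Q + 6Q^2 = 0 ⇒ Q = -1 or 5. On the upward-sloping branch, Q* = 5.
Check: AVC at Q = 5 is $12 ≤ P, so revenue covers variable cost.
Profit = P·Q − TC = 52·5 − 292 = -$32, a loss, but smaller than the $232 fixed cost the firm would lose by shutting down.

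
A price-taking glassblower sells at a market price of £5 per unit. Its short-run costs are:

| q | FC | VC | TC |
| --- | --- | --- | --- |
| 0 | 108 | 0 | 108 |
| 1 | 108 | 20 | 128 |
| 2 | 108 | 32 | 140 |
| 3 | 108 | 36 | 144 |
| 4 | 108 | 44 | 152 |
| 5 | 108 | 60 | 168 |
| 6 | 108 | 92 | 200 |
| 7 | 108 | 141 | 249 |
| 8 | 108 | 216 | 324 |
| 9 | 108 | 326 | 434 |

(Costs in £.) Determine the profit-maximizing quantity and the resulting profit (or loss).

q = 0 (shut down); profit = -£108

Profit at each row (π = 5q − TC): q=0: -108; q=1: -123; q=2: -130; q=3: -129; q=4: -132; q=5: -143; q=6: -170; q=7: -214; q=8: -284; q=9: -389.
Profit is highest at q = 0. Equivalently, the lowest AVC in the table is 44/4 ≈ £11 at q = 4, and P = £5 falls below it — price never covers variable cost, so the firm shuts down and loses only its fixed cost.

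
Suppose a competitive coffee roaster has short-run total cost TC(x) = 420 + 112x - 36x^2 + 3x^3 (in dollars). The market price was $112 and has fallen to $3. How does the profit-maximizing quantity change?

Output falls from 8 to 0 (the firm shuts down)

AVC = 112 - 36x + 3x^2, minimized at x = 6 where min AVC = $4. MC = 112 - 72x + 9x^2.
With P = $112 above the shutdown price, P = MC gives x = 8.
At P = $3 < min AVC = $4, price no longer covers variable cost at any output, so the firm shuts down: x = 0.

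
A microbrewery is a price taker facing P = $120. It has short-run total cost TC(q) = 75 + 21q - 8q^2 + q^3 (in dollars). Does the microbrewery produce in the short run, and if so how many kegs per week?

Strip out fixed cost: VC = 21q - 8q^2 + q^3. Then AVC = 21 - 8q + q^2 and MC = 21 - 16q + 3q^2.
AVC hits its minimum where MC = AVC, at q = 4, giving min AVC = 21 - 8·4 + 4^2 = $5.
P = $120 exceeds min AVC = $5, so the firm stays open.
P = MC gives -99 - 16q + 3q^2 = 0, with roots -11/3 and 9. Take the larger (rising MC): q* = 9.
Check: AVC at q = 9 is $30 ≤ P, so revenue covers variable cost.
Profit = P·q − TC = 120·9 − 345 = $735.

Produce at q = 9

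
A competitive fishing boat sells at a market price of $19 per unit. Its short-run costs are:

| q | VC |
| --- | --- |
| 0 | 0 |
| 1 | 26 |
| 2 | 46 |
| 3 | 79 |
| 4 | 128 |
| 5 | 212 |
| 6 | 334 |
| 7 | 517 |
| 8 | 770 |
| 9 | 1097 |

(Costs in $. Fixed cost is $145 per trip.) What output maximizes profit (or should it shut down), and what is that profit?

Compute π = P·q − TC at each output: q=0: -145; q=1: -152; q=2: -153; q=3: -167; q=4: -197; q=5: -262; q=6: -365; q=7: -529; q=8: -763; q=9: -1071.
Profit is highest at q = 0. Equivalently, the lowest AVC in the table is 46/2 ≈ $23 at q = 2, and P = $19 falls below it — price never covers variable cost, so the firm shuts down and loses only its fixed cost.

q = 0 (shut down); profit = -$145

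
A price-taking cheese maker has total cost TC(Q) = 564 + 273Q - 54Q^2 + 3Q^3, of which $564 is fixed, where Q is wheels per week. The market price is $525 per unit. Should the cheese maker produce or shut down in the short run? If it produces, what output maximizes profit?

Produce at Q = 14

Variable cost is VC = 273Q - 54Q^2 + 3Q^3, so AVC = VC/Q = 273 - 54Q + 3Q^2 and MC = dTC/dQ = 273 - 108Q + 9Q^2.
AVC hits its minimum where MC = AVC, at Q = 9, giving min AVC = 273 - 54·9 + 3·9^2 = $30.
Because $525 ≥ $30, revenue can cover variable cost; the firm operates.
P = MC gives -252 - 108Q + 9Q^2 = 0, with roots -2 and 14. Take the larger (rising MC): Q* = 14.
Check: AVC at Q = 14 is $105 ≤ P, so revenue covers variable cost.
Profit = P·Q − TC = 525·14 − 2034 = $5316.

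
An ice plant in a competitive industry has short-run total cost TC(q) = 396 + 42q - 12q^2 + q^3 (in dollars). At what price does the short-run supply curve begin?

$6 per unit

The shutdown price is the minimum of AVC. VC = 42q - 12q^2 + q^3, so AVC = 42 - 12q + q^2.
At the minimum of AVC, MC = AVC. MC = 42 - 24q + 3q^2; setting MC = AVC gives 2q^2 - 12q = 0, so q = 6. min AVC = 6.
For P < $6 the firm produces nothing.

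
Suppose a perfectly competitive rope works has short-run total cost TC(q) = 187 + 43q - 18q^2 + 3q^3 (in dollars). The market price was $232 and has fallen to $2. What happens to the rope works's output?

AVC = 43 - 18q + 3q^2, minimized at q = 3 where min AVC = $16. MC = 43 - 36q + 9q^2.
With P = $232 above the shutdown price, P = MC gives q = 7.
At P = $2 < min AVC = $16, price no longer covers variable cost at any output, so the firm shuts down: q = 0.

Output falls from 7 to 0 (the firm shuts down)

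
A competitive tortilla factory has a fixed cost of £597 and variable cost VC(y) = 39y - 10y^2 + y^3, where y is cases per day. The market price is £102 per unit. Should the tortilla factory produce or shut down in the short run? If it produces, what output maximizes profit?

Produce at y = 9

Variable cost is VC = 39y - 10y^2 + y^3, so AVC = VC/y = 39 - 10y + y^2 and MC = dTC/dy = 39 - 20y + 3y^2.
AVC is minimized where dAVC/dy = -10 + 2y = 0, at y = 5; min AVC = 39 - 10·5 + 5^2 = £14.
P = £102 exceeds min AVC = £14, so the firm stays open.
Set P = MC: 102 = 39 - 20y + 3y^2 → -63 - 20y + 3y^2 = 0. The roots are y = -7/3 and y = 9; the profit-maximizing output is on the rising part of MC, so y* = 9.
Check: AVC at y = 9 is £30 ≤ P, so revenue covers variable cost.
Profit = P·y − TC = 102·9 − 867 = £51.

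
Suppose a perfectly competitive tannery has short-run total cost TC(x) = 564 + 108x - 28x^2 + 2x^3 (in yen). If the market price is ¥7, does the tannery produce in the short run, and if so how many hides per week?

From TC, MC = TC'(x) = 108 - 56x + 6x^2 and AVC = VC/x = 108 - 28x + 2x^2.
The AVC parabola has its vertex at x = 28/4 = 7, where AVC = 108 - 28·7 + 2·7^2 = ¥10.
With P < min AVC (¥7 < ¥10), every unit sold adds to the loss.
Shutting down limits the loss to fixed cost, ¥564.

Shut down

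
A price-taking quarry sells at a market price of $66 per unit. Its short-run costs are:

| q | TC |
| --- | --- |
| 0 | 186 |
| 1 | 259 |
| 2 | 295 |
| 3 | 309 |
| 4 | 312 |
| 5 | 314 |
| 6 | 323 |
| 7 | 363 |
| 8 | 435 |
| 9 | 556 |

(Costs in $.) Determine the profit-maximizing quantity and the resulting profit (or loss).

q = 7; profit = $99

Tabulate TR − TC: q=0: -186; q=1: -193; q=2: -163; q=3: -111; q=4: -48; q=5: 16; q=6: 73; q=7: 99; q=8: 93; q=9: 38.
Profit is maximized at q = 7. AVC there is 177/7 = $25.29 ≤ P, so producing beats shutting down (which would give -$186).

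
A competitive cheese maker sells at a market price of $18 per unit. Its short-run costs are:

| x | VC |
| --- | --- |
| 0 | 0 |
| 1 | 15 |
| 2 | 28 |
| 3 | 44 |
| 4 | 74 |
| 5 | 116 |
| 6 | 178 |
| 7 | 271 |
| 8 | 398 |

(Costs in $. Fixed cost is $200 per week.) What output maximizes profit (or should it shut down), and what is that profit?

Tabulate TR − TC: x=0: -200; x=1: -197; x=2: -192; x=3: -190; x=4: -202; x=5: -226; x=6: -270; x=7: -345; x=8: -454.
Profit is maximized at x = 3. AVC there is 44/3 = $14.67 ≤ P, so producing beats shutting down (which would give -$200).

x = 3; profit = -$190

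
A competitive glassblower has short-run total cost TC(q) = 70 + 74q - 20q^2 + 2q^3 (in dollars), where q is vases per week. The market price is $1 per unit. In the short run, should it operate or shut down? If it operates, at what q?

Shut down

Variable cost is VC = 74q - 20q^2 + 2q^3, so AVC = VC/q = 74 - 20q + 2q^2 and MC = dTC/dq = 74 - 40q + 6q^2.
AVC hits its minimum where MC = AVC, at q = 5, giving min AVC = 74 - 20·5 + 2·5^2 = $24.
Since P = $1 < min AVC = $24, price fails to cover variable cost at any output.
Shutting down limits the loss to fixed cost, $70.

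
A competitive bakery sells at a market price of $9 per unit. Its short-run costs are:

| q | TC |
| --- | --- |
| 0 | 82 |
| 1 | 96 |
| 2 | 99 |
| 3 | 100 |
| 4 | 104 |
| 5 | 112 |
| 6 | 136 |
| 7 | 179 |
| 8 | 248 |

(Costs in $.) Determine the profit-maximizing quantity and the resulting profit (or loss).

Compute π = P·q − TC at each output: q=0: -82; q=1: -87; q=2: -81; q=3: -73; q=4: -68; q=5: -67; q=6: -82; q=7: -116; q=8: -176.
Profit is maximized at q = 5. AVC there is 30/5 = $6 ≤ P, so producing beats shutting down (which would give -$82).

q = 5; profit = -$67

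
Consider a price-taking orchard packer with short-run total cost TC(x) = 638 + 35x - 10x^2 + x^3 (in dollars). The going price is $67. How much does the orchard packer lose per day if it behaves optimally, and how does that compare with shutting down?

AVC = 35 - 10x + x^2; min AVC = $10 at x = 5. Since P = $67 ≥ min AVC, the firm produces.
MC = 35 - 20x + 3x^2. Setting P = MC and taking the root on the rising branch gives x* = 8.
TR = 67·8 = 536. TC = 638 + 152 = 790. Profit = 536 − 790 = -$254.
By producing, the firm covers all variable cost plus $384 of fixed cost; shutting down would lose the full $638.

Profit = -$254 at x = 8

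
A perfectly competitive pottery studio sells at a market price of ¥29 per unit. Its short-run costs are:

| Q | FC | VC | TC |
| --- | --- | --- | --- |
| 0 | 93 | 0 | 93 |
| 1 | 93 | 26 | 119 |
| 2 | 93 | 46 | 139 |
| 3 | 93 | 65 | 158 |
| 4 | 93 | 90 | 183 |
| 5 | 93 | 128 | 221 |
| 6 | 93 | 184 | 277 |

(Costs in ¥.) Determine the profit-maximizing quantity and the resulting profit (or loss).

Q = 4; profit = -¥67

Profit at each row (π = 29Q − TC): Q=0: -93; Q=1: -90; Q=2: -81; Q=3: -71; Q=4: -67; Q=5: -76; Q=6: -103.
Profit is maximized at Q = 4. AVC there is 90/4 = ¥22.50 ≤ P, so producing beats shutting down (which would give -¥93).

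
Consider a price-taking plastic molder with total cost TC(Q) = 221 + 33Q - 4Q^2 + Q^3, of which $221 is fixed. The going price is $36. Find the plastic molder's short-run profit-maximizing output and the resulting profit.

Profit = -$203 at Q = 3

AVC = 33 - 4Q + Q^2 has its minimum $29 at Q = 2; price $36 clears that bar, so the firm operates.
With MC = 33 - 8Q + 3Q^2, P = MC on the upward-sloping part at Q* = 3.
TR = 36·3 = 108. TC = 221 + 90 = 311. Profit = 108 − 311 = -$203.
Shutting down would mean losing the fixed cost of $221, so operating at a loss of $203 is better by $18.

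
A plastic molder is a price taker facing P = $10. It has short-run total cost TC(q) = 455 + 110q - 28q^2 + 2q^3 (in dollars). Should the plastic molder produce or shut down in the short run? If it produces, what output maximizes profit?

Variable cost is VC = 110q - 28q^2 + 2q^3, so AVC = VC/q = 110 - 28q + 2q^2 and MC = dTC/dq = 110 - 56q + 6q^2.
AVC hits its minimum where MC = AVC, at q = 7, giving min AVC = 110 - 28·7 + 2·7^2 = $12.
Since P = $10 < min AVC = $12, price fails to cover variable cost at any output.
Shutting down limits the loss to fixed cost, $455.

Shut down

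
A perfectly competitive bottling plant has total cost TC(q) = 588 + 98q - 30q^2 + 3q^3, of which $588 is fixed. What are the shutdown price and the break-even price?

AVC = 98 - 30q + 3q^2; minimized at q = 5, giving min AVC = $23. That is the shutdown price.
ATC = 588/q + 98 - 30q + 3q^2. Setting dATC/dq = −588/q^2 − 30 + 6q = 0 gives q = 7 (since 6·7^3 − 30·7^2 = 588).
min ATC = 588/7 + 98 − 30·7 + 3·7^2 = $119. That is the break-even price.
Between these two prices the firm operates at a loss; above $119 it earns a profit.

Shutdown price = $23; break-even price = $119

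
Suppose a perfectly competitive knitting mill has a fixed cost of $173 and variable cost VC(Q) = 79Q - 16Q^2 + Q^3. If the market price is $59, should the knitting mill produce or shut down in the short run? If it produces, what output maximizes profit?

Produce at Q = 10

Strip out fixed cost: VC = 79Q - 16Q^2 + Q^3. Then AVC = 79 - 16Q + Q^2 and MC = 79 - 32Q + 3Q^2.
AVC is minimized where dAVC/dQ = -16 + 2Q = 0, at Q = 8; min AVC = 79 - 16·8 + 8^2 = $15.
Because $59 ≥ $15, revenue can cover variable cost; the firm operates.
Solving P = MC: 20 - 32Q + 3Q^2 = 0 ⇒ Q = 2/3 or 10. On the upward-sloping branch, Q* = 10.
Check: AVC at Q = 10 is $19 ≤ P, so revenue covers variable cost.
Profit = P·Q − TC = 59·10 − 363 = $227.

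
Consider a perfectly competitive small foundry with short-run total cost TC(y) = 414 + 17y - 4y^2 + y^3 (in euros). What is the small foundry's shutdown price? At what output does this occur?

The shutdown price is the minimum of AVC. VC = 17y - 4y^2 + y^3, so AVC = 17 - 4y + y^2.
dAVC/dy = -4 + 2y = 0 gives y = 2. min AVC = 17 - 4·2 + 2^2 = 13.
For P < €13 the firm produces nothing.

€13 per unit, at y = 2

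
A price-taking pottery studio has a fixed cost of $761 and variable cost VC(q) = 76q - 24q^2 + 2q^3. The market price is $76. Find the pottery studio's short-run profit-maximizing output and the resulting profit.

Profit = -$249 at q = 8

AVC = 76 - 24q + 2q^2 has its minimum $4 at q = 6; price $76 clears that bar, so the firm operates.
With MC = 76 - 48q + 6q^2, P = MC on the upward-sloping part at q* = 8.
TR = 76·8 = 608. TC = 761 + 96 = 857. Profit = 608 − 857 = -$249.
By producing, the firm covers all variable cost plus $512 of fixed cost; shutting down would lose the full $761.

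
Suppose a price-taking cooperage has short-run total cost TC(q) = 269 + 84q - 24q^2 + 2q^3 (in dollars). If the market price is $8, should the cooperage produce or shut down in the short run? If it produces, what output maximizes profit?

Variable cost is VC = 84q - 24q^2 + 2q^3, so AVC = VC/q = 84 - 24q + 2q^2 and MC = dTC/dq = 84 - 48q + 6q^2.
The AVC parabola has its vertex at q = 24/4 = 6, where AVC = 84 - 24·6 + 2·6^2 = $12.
Since P = $8 < min AVC = $12, price fails to cover variable cost at any output.
Shutting down limits the loss to fixed cost, $269.

Shut down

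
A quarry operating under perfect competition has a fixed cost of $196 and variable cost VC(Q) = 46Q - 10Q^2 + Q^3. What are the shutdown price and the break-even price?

AVC = 46 - 10Q + Q^2; minimized at Q = 5, giving min AVC = $21. That is the shutdown price.
ATC = 196/Q + 46 - 10Q + Q^2. Setting dATC/dQ = −196/Q^2 − 10 + 2Q = 0 gives Q = 7 (since 2·7^3 − 10·7^2 = 196).
min ATC = 196/7 + 46 − 10·7 + 7^2 = $53. That is the break-even price.
For $21 ≤ P < $53 the firm produces at a loss; below $21 it shuts down.

Shutdown price = $21; break-even price = $53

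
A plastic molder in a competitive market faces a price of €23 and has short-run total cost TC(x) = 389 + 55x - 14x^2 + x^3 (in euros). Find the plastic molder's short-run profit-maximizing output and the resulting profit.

Profit = -€261 at x = 8

AVC = 55 - 14x + x^2 has its minimum €6 at x = 7; price €23 clears that bar, so the firm operates.
With MC = 55 - 28x + 3x^2, P = MC on the upward-sloping part at x* = 8.
TR = 23·8 = 184. TC = 389 + 56 = 445. Profit = 184 − 445 = -€261.
By producing, the firm covers all variable cost plus €128 of fixed cost; shutting down would lose the full €389.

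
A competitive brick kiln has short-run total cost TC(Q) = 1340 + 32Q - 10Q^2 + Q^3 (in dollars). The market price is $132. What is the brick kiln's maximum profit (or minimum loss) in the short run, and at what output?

Profit = -$340 at Q = 10

AVC = 32 - 10Q + Q^2; min AVC = $7 at Q = 5. Since P = $132 ≥ min AVC, the firm produces.
With MC = 32 - 20Q + 3Q^2, P = MC on the upward-sloping part at Q* = 10.
TR = 132·10 = 1320. TC = 1340 + 320 = 1660. Profit = 1320 − 1660 = -$340.
That loss of $340 beats the $1340 the firm would lose by shutting down; producing recovers $1000 of fixed cost.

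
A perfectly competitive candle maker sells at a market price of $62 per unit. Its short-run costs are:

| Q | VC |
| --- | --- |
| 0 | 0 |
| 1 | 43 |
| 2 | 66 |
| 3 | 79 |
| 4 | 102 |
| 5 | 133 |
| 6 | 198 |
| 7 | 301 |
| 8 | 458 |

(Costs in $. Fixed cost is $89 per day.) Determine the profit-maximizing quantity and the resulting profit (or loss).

Tabulate TR − TC: Q=0: -89; Q=1: -70; Q=2: -31; Q=3: 18; Q=4: 57; Q=5: 88; Q=6: 85; Q=7: 44; Q=8: -51.
Profit is maximized at Q = 5. AVC there is 133/5 = $26.60 ≤ P, so producing beats shutting down (which would give -$89).

Q = 5; profit = $88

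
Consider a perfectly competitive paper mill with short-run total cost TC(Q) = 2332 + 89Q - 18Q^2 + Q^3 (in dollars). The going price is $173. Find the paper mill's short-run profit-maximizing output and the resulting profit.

Profit = -$372 at Q = 14

AVC = 89 - 18Q + Q^2; min AVC = $8 at Q = 9. Since P = $173 ≥ min AVC, the firm produces.
MC = 89 - 36Q + 3Q^2. Setting P = MC and taking the root on the rising branch gives Q* = 14.
TR = 173·14 = 2422. TC = 2332 + 462 = 2794. Profit = 2422 − 2794 = -$372.
That loss of $372 beats the $2332 the firm would lose by shutting down; producing recovers $1960 of fixed cost.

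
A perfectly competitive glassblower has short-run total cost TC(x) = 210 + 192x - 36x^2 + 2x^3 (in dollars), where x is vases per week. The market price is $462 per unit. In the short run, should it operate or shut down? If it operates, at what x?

From TC, MC = TC'(x) = 192 - 72x + 6x^2 and AVC = VC/x = 192 - 36x + 2x^2.
AVC hits its minimum where MC = AVC, at x = 9, giving min AVC = 192 - 36·9 + 2·9^2 = $30.
Because $462 ≥ $30, revenue can cover variable cost; the firm operates.
Solving P = MC: -270 - 72x + 6x^2 = 0 ⇒ x = -3 or 15. On the upward-sloping branch, x* = 15.
Check: AVC at x = 15 is $102 ≤ P, so revenue covers variable cost.
Profit = P·x − TC = 462·15 − 1740 = $5190.

Produce at x = 15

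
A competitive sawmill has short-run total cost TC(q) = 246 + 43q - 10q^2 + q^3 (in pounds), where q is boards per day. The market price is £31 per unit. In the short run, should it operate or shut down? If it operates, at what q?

Produce at q = 6

Strip out fixed cost: VC = 43q - 10q^2 + q^3. Then AVC = 43 - 10q + q^2 and MC = 43 - 20q + 3q^2.
The AVC parabola has its vertex at q = 10/2 = 5, where AVC = 43 - 10·5 + 5^2 = £18.
Since P = £31 ≥ min AVC = £18, price covers variable cost and the firm should produce.
Set P = MC: 31 = 43 - 20q + 3q^2 → 12 - 20q + 3q^2 = 0. The roots are q = 2/3 and q = 6; the profit-maximizing output is on the rising part of MC, so q* = 6.
Check: AVC at q = 6 is £19 ≤ P, so revenue covers variable cost.
Profit = P·q − TC = 31·6 − 360 = -£174, a loss, but smaller than the £246 fixed cost the firm would lose by shutting down.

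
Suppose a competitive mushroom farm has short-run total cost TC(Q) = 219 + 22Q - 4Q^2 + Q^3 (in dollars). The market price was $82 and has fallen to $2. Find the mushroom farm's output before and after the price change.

MC = 22 - 8Q + 3Q^2; the shutdown threshold is min AVC = $18 (at Q = 2).
At P = $82 ≥ min AVC, set P = MC on the rising branch: Q = 6.
At P = $2 < min AVC = $18, price no longer covers variable cost at any output, so the firm shuts down: Q = 0.

Output falls from 6 to 0 (the firm shuts down)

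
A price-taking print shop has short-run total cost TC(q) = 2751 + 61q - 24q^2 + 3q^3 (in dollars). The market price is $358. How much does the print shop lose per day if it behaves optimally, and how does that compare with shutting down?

AVC = 61 - 24q + 3q^2; min AVC = $13 at q = 4. Since P = $358 ≥ min AVC, the firm produces.
MC = 61 - 48q + 9q^2. Setting P = MC and taking the root on the rising branch gives q* = 9.
TR = 358·9 = 3222. TC = 2751 + 792 = 3543. Profit = 3222 − 3543 = -$321.
By producing, the firm covers all variable cost plus $2430 of fixed cost; shutting down would lose the full $2751.

Profit = -$321 at q = 9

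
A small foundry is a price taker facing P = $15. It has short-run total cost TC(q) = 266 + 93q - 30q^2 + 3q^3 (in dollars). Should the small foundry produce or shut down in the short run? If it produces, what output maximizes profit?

Shut down

Strip out fixed cost: VC = 93q - 30q^2 + 3q^3. Then AVC = 93 - 30q + 3q^2 and MC = 93 - 60q + 9q^2.
The AVC parabola has its vertex at q = 30/6 = 5, where AVC = 93 - 30·5 + 3·5^2 = $18.
With P < min AVC ($15 < $18), every unit sold adds to the loss.
The firm minimizes its loss by shutting down and losing only its fixed cost of $266.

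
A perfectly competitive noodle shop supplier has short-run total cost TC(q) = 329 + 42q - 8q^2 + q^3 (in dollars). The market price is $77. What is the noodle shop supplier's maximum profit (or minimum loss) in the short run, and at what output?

Profit = -$35 at q = 7

AVC = 42 - 8q + q^2 has its minimum $26 at q = 4; price $77 clears that bar, so the firm operates.
With MC = 42 - 16q + 3q^2, P = MC on the upward-sloping part at q* = 7.
TR = 77·7 = 539. TC = 329 + 245 = 574. Profit = 539 − 574 = -$35.
That loss of $35 beats the $329 the firm would lose by shutting down; producing recovers $294 of fixed cost.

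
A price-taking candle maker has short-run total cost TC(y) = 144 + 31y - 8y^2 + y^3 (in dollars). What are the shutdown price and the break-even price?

Shutdown price = min AVC. AVC = 31 - 8y + y^2, with vertex at y = 4 and minimum $15.
ATC = 144/y + 31 - 8y + y^2. Setting dATC/dy = −144/y^2 − 8 + 2y = 0 gives y = 6 (since 2·6^3 − 8·6^2 = 144).
min ATC = 144/6 + 31 − 8·6 + 6^2 = $43. That is the break-even price.
For $15 ≤ P < $43 the firm produces at a loss; below $15 it shuts down.

Shutdown price = $15; break-even price = $43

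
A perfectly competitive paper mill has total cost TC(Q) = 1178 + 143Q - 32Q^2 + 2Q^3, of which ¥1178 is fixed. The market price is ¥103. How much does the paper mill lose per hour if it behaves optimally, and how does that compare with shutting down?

AVC = 143 - 32Q + 2Q^2 has its minimum ¥15 at Q = 8; price ¥103 clears that bar, so the firm operates.
MC = 143 - 64Q + 6Q^2. Setting P = MC and taking the root on the rising branch gives Q* = 10.
TR = 103·10 = 1030. TC = 1178 + 230 = 1408. Profit = 1030 − 1408 = -¥378.
By producing, the firm covers all variable cost plus ¥800 of fixed cost; shutting down would lose the full ¥1178.

Profit = -¥378 at Q = 10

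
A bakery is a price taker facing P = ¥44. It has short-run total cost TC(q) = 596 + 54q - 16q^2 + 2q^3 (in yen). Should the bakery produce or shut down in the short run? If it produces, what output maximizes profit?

From TC, MC = TC'(q) = 54 - 32q + 6q^2 and AVC = VC/q = 54 - 16q + 2q^2.
AVC is minimized where dAVC/dq = -16 + 4q = 0, at q = 4; min AVC = 54 - 16·4 + 2·4^2 = ¥22.
Since P = ¥44 ≥ min AVC = ¥22, price covers variable cost and the firm should produce.
Set P = MC: 44 = 54 - 32q + 6q^2 → 10 - 32q + 6q^2 = 0. The roots are q = 1/3 and q = 5; the profit-maximizing output is on the rising part of MC, so q* = 5.
Check: AVC at q = 5 is ¥24 ≤ P, so revenue covers variable cost.
Profit = P·q − TC = 44·5 − 716 = -¥496, a loss, but smaller than the ¥596 fixed cost the firm would lose by shutting down.

Produce at q = 5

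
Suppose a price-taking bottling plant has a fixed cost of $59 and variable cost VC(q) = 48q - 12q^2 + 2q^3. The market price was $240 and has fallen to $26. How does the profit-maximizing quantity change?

Output falls from 8 to 0 (the firm shuts down)

AVC = 48 - 12q + 2q^2, minimized at q = 3 where min AVC = $30. MC = 48 - 24q + 6q^2.
At P = $240 ≥ min AVC, set P = MC on the rising branch: q = 8.
At P = $26 < min AVC = $30, price no longer covers variable cost at any output, so the firm shuts down: q = 0.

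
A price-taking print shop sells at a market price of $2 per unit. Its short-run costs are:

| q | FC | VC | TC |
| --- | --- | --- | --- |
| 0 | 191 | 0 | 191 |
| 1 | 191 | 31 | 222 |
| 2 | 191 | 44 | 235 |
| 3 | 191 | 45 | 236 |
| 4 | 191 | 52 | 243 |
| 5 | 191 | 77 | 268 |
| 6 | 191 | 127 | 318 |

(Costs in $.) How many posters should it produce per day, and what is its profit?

Compute π = P·q − TC at each output: q=0: -191; q=1: -220; q=2: -231; q=3: -230; q=4: -235; q=5: -258; q=6: -306.
Profit is highest at q = 0. Equivalently, the lowest AVC in the table is 52/4 ≈ $13 at q = 4, and P = $2 falls below it — price never covers variable cost, so the firm shuts down and loses only its fixed cost.

q = 0 (shut down); profit = -$191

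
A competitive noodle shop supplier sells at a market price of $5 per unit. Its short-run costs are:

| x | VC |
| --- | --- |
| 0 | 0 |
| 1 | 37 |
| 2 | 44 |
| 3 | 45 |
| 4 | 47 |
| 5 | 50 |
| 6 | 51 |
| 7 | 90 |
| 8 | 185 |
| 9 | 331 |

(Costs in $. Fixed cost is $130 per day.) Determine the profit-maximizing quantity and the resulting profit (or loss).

x = 0 (shut down); profit = -$130

Compute π = P·x − TC at each output: x=0: -130; x=1: -162; x=2: -164; x=3: -160; x=4: -157; x=5: -155; x=6: -151; x=7: -185; x=8: -275; x=9: -416.
Profit is highest at x = 0. Equivalently, the lowest AVC in the table is 51/6 ≈ $8.50 at x = 6, and P = $5 falls below it — price never covers variable cost, so the firm shuts down and loses only its fixed cost.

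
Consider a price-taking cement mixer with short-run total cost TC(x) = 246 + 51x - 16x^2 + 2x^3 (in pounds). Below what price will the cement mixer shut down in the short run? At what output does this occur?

£19 per unit, at x = 4

The shutdown price is the minimum of AVC. VC = 51x - 16x^2 + 2x^3, so AVC = 51 - 16x + 2x^2.
dAVC/dx = -16 + 4x = 0 gives x = 4. min AVC = 51 - 16·4 + 2·4^2 = 19.
For P < £19 the firm produces nothing.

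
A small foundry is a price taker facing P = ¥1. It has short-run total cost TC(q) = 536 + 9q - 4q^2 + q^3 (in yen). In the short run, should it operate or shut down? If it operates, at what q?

Shut down

From TC, MC = TC'(q) = 9 - 8q + 3q^2 and AVC = VC/q = 9 - 4q + q^2.
AVC hits its minimum where MC = AVC, at q = 2, giving min AVC = 9 - 4·2 + 2^2 = ¥5.
With P < min AVC (¥1 < ¥5), every unit sold adds to the loss.
The firm minimizes its loss by shutting down and losing only its fixed cost of ¥536.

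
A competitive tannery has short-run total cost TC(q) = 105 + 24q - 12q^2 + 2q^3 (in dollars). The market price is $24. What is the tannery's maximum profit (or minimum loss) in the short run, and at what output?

AVC = 24 - 12q + 2q^2 has its minimum $6 at q = 3; price $24 clears that bar, so the firm operates.
MC = 24 - 24q + 6q^2. Setting P = MC and taking the root on the rising branch gives q* = 4.
TR = 24·4 = 96. TC = 105 + 32 = 137. Profit = 96 − 137 = -$41.
That loss of $41 beats the $105 the firm would lose by shutting down; producing recovers $64 of fixed cost.

Profit = -$41 at q = 4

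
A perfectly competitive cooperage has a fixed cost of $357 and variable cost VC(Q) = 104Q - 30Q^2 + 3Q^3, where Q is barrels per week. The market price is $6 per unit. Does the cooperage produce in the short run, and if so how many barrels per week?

From TC, MC = TC'(Q) = 104 - 60Q + 9Q^2 and AVC = VC/Q = 104 - 30Q + 3Q^2.
AVC hits its minimum where MC = AVC, at Q = 5, giving min AVC = 104 - 30·5 + 3·5^2 = $29.
P = $6 lies below min AVC = $29; no output level covers variable cost.
Best response: produce nothing and absorb the $357 fixed cost.

Shut down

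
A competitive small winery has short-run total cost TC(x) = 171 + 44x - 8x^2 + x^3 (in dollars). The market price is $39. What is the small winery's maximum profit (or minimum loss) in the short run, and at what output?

Profit = -$121 at x = 5

AVC = 44 - 8x + x^2 has its minimum $28 at x = 4; price $39 clears that bar, so the firm operates.
With MC = 44 - 16x + 3x^2, P = MC on the upward-sloping part at x* = 5.
TR = 39·5 = 195. TC = 171 + 145 = 316. Profit = 195 − 316 = -$121.
That loss of $121 beats the $171 the firm would lose by shutting down; producing recovers $50 of fixed cost.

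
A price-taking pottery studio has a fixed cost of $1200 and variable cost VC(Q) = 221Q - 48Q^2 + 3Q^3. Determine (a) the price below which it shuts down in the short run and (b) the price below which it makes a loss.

Shutdown price = $29; break-even price = $161

Shutdown price = min AVC. AVC = 221 - 48Q + 3Q^2, with vertex at Q = 8 and minimum $29.
ATC = 1200/Q + 221 - 48Q + 3Q^2. Setting dATC/dQ = −1200/Q^2 − 48 + 6Q = 0 gives Q = 10 (since 6·10^3 − 48·10^2 = 1200).
min ATC = 1200/10 + 221 − 48·10 + 3·10^2 = $161. That is the break-even price.
For $29 ≤ P < $161 the firm produces at a loss; below $29 it shuts down.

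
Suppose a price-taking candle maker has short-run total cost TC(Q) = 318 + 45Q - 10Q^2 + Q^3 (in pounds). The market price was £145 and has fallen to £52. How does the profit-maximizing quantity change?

Output falls from 10 to 7

AVC = 45 - 10Q + Q^2, minimized at Q = 5 where min AVC = £20. MC = 45 - 20Q + 3Q^2.
With P = £145 above the shutdown price, P = MC gives Q = 10.
At P = £52 ≥ min AVC, set P = MC: Q = 7. The firm stays open but cuts output.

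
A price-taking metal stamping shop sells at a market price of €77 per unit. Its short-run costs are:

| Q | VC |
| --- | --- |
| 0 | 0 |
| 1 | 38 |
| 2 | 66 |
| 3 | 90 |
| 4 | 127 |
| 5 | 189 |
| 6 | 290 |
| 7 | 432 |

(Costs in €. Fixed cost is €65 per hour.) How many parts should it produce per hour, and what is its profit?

Q = 5; profit = €131

Tabulate TR − TC: Q=0: -65; Q=1: -26; Q=2: 23; Q=3: 76; Q=4: 116; Q=5: 131; Q=6: 107; Q=7: 42.
Profit is maximized at Q = 5. AVC there is 189/5 = €37.80 ≤ P, so producing beats shutting down (which would give -€65).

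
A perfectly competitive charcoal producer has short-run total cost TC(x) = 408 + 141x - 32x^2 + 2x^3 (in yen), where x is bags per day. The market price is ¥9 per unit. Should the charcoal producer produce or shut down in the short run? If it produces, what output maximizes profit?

From TC, MC = TC'(x) = 141 - 64x + 6x^2 and AVC = VC/x = 141 - 32x + 2x^2.
AVC hits its minimum where MC = AVC, at x = 8, giving min AVC = 141 - 32·8 + 2·8^2 = ¥13.
Since P = ¥9 < min AVC = ¥13, price fails to cover variable cost at any output.
The firm minimizes its loss by shutting down and losing only its fixed cost of ¥408.

Shut down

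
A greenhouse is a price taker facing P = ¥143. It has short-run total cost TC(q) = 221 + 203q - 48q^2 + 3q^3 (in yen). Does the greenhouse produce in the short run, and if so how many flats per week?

Produce at q = 10

Strip out fixed cost: VC = 203q - 48q^2 + 3q^3. Then AVC = 203 - 48q + 3q^2 and MC = 203 - 96q + 9q^2.
AVC is minimized where dAVC/dq = -48 + 6q = 0, at q = 8; min AVC = 203 - 48·8 + 3·8^2 = ¥11.
Since P = ¥143 ≥ min AVC = ¥11, price covers variable cost and the firm should produce.
Solving P = MC: 60 - 96q + 9q^2 = 0 ⇒ q = 2/3 or 10. On the upward-sloping branch, q* = 10.
Check: AVC at q = 10 is ¥23 ≤ P, so revenue covers variable cost.
Profit = P·q − TC = 143·10 − 451 = ¥979.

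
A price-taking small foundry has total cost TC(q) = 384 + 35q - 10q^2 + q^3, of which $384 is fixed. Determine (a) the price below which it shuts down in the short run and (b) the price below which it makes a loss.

Shutdown price = $10; break-even price = $67

Shutdown price = min AVC. AVC = 35 - 10q + q^2, with vertex at q = 5 and minimum $10.
ATC = 384/q + 35 - 10q + q^2. Setting dATC/dq = −384/q^2 − 10 + 2q = 0 gives q = 8 (since 2·8^3 − 10·8^2 = 384).
min ATC = 384/8 + 35 − 10·8 + 8^2 = $67. That is the break-even price.
For $10 ≤ P < $67 the firm produces at a loss; below $10 it shuts down.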